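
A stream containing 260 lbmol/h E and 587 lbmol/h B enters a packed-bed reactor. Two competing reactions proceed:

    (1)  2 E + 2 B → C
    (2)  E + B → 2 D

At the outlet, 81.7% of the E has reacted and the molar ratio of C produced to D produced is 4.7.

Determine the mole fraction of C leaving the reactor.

0.185

Conversion of E: E consumed = 0.817 × 260 = 212.4 lbmol/h = 2ξ₁ + 1ξ₂.
Selectivity: 1ξ₁ / (2ξ₂) = 4.7 → ξ₁ = 9.4 ξ₂.
Substitute: (2·9.4 + 1) ξ₂ = 212.4 → ξ₂ = 10.73 lbmol/h, ξ₁ = 100.8 lbmol/h.
Outlet amounts (n = n₀ + Σ ν·ξ):
  E: 260 − 2(100.8) − 1(10.73) = 47.58
  B: 587 − 2(100.8) − 1(10.73) = 374.6
  C: 0 + 1(100.8) = 100.8
  D: 0 + 2(10.73) = 21.46
Total out = 544.5 lbmol/h; y_C = 100.8 / 544.5 = 0.1852.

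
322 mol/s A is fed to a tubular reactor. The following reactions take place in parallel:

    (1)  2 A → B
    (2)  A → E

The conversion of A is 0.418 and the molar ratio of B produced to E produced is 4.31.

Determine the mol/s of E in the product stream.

14 mol/s

Conversion of A: A consumed = 0.418 × 322 = 134.6 mol/s = 2ξ₁ + 1ξ₂.
Selectivity: 1ξ₁ / (1ξ₂) = 4.31 → ξ₁ = 4.31 ξ₂.
Substitute: (2·4.31 + 1) ξ₂ = 134.6 → ξ₂ = 13.99 mol/s, ξ₁ = 60.3 mol/s.
Outlet amounts (n = n₀ + Σ ν·ξ):
  A: 322 − 2(60.3) − 1(13.99) = 187.4
  B: 0 + 1(60.3) = 60.3
  E: 0 + 1(13.99) = 13.99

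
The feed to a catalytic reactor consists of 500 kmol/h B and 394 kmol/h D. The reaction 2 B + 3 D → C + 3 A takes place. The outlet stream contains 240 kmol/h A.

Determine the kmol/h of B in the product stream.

340 kmol/h

For A: n = n₀ + 3ξ → 240 = 0 + 3ξ, giving ξ = 80 kmol/h.
Outlet amounts (n = n₀ + ν ξ):
  B: 500 − 2(80) = 340
  D: 394 − 3(80) = 154
  C: 0 + 1(80) = 80
  A: 0 + 3(80) = 240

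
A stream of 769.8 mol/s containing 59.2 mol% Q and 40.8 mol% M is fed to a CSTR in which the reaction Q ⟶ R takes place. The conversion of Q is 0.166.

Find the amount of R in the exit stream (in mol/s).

75.6 mol/s

Q reacted = 0.166 × 455.7 = 75.65 mol/s; ν_Q = −1, so ξ = 75.65/1 = 75.65 mol/s.
Outlet amounts (n = n₀ + ν ξ):
  Q: 455.7 − 1(75.65) = 380.1
  R: 0 + 1(75.65) = 75.65
  M: 314.1 (inert)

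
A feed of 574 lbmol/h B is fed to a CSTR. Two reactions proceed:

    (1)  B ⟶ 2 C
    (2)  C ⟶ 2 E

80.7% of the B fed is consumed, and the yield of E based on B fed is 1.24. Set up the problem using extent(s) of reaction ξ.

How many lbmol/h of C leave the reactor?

571 lbmol/h

Conversion of B: B consumed = 1ξ₁ = 0.807 × 574 → ξ₁ = 463.2 lbmol/h.
Yield of E: 2ξ₂ / 574 = 1.24 → ξ₂ = 355.9 lbmol/h.
Outlet amounts (n = n₀ + Σ ν·ξ):
  B: 574 − 1(463.2) = 110.8
  C: 0 + 2(463.2) − 1(355.9) = 570.6
  E: 0 + 2(355.9) = 711.8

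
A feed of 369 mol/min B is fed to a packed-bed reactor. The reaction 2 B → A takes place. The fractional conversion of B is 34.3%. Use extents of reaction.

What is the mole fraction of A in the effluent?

0.207

B reacted = 0.343 × 369 = 126.6 mol/min; ν_B = −2, so ξ = 126.6/2 = 63.28 mol/min.
Outlet amounts (n = n₀ + ν ξ):
  B: 369 − 2(63.28) = 242.4
  A: 0 + 1(63.28) = 63.28
Total out = 305.7 mol/min; y_A = 63.28 / 305.7 = 0.207.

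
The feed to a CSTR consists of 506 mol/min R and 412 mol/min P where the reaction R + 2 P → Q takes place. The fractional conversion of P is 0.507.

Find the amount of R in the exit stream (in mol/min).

402 mol/min

P reacted = 0.507 × 412 = 208.9 mol/min; ν_P = −2, so ξ = 208.9/2 = 104.4 mol/min.
Outlet amounts (n = n₀ + ν ξ):
  R: 506 − 1(104.4) = 401.6
  P: 412 − 2(104.4) = 203.1
  Q: 0 + 1(104.4) = 104.4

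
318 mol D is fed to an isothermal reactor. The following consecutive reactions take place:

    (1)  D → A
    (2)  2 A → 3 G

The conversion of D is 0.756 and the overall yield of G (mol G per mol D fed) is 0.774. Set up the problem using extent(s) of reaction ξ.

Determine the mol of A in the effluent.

Conversion of D: D consumed = 1ξ₁ = 0.756 × 318 → ξ₁ = 240.4 mol.
Yield of G: 3ξ₂ / 318 = 0.774 → ξ₂ = 82.04 mol.
Outlet amounts (n = n₀ + Σ ν·ξ):
  D: 318 − 1(240.4) = 77.59
  A: 0 + 1(240.4) − 2(82.04) = 76.32
  G: 0 + 3(82.04) = 246.1

76.3 mol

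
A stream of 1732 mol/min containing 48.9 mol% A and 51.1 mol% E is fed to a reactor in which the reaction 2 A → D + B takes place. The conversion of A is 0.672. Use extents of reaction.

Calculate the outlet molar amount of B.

A reacted = 0.672 × 846.9 = 569.1 mol/min; ν_A = −2, so ξ = 569.1/2 = 284.6 mol/min.
Outlet amounts (n = n₀ + ν ξ):
  A: 846.9 − 2(284.6) = 277.8
  D: 0 + 1(284.6) = 284.6
  B: 0 + 1(284.6) = 284.6
  E: 885.1 (inert)

285 mol/min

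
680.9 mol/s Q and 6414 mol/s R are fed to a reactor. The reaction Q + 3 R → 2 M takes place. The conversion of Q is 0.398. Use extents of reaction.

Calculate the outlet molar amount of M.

542 mol/s

Q reacted = 0.398 × 680.9 = 271 mol/s; ν_Q = −1, so ξ = 271/1 = 271 mol/s.
Outlet amounts (n = n₀ + ν ξ):
  Q: 680.9 − 1(271) = 409.9
  R: 6414 − 3(271) = 5601
  M: 0 + 2(271) = 542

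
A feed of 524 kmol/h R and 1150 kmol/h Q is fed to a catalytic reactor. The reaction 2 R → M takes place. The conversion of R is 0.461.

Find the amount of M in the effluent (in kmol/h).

R reacted = 0.461 × 524 = 241.6 kmol/h; ν_R = −2, so ξ = 241.6/2 = 120.8 kmol/h.
Outlet amounts (n = n₀ + ν ξ):
  R: 524 − 2(120.8) = 282.4
  M: 0 + 1(120.8) = 120.8
  Q: 1150 (inert)

121 kmol/h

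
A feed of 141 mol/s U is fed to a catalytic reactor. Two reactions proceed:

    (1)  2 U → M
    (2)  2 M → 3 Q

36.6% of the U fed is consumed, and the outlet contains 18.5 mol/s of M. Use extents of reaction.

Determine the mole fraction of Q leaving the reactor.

0.0922

Conversion of U: U consumed = 2ξ₁ = 0.366 × 141 → ξ₁ = 25.8 mol/s.
M balance: n_M = 0 + 1ξ₁ − 2ξ₂ = 18.5 → ξ₂ = (1·25.8 − 18.5)/2 = 3.652 mol/s.
Outlet amounts (n = n₀ + Σ ν·ξ):
  U: 141 − 2(25.8) = 89.39
  M: 0 + 1(25.8) − 2(3.652) = 18.5
  Q: 0 + 3(3.652) = 10.95
Total out = 118.8 mol/s; y_Q = 10.95 / 118.8 = 0.09217.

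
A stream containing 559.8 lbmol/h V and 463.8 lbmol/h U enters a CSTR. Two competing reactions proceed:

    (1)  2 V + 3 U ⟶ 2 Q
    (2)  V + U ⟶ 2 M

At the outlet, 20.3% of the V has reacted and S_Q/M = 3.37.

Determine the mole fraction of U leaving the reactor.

0.344

Conversion of V: V consumed = 0.203 × 559.8 = 113.6 lbmol/h = 2ξ₁ + 1ξ₂.
Selectivity: 2ξ₁ / (2ξ₂) = 3.37 → ξ₁ = 3.37 ξ₂.
Substitute: (2·3.37 + 1) ξ₂ = 113.6 → ξ₂ = 14.68 lbmol/h, ξ₁ = 49.48 lbmol/h.
Outlet amounts (n = n₀ + Σ ν·ξ):
  V: 559.8 − 2(49.48) − 1(14.68) = 446.2
  U: 463.8 − 3(49.48) − 1(14.68) = 300.7
  Q: 0 + 2(49.48) = 98.96
  M: 0 + 2(14.68) = 29.36
Total out = 875.2 lbmol/h; y_U = 300.7 / 875.2 = 0.3436.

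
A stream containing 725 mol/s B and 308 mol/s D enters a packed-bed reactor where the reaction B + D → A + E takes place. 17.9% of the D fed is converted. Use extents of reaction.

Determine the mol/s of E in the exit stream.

55.1 mol/s

D reacted = 0.179 × 308 = 55.13 mol/s; ν_D = −1, so ξ = 55.13/1 = 55.13 mol/s.
Outlet amounts (n = n₀ + ν ξ):
  B: 725 − 1(55.13) = 669.9
  D: 308 − 1(55.13) = 252.9
  A: 0 + 1(55.13) = 55.13
  E: 0 + 1(55.13) = 55.13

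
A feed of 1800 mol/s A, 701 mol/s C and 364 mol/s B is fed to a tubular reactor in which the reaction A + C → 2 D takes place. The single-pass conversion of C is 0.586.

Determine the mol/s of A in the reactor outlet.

C reacted = 0.586 × 701 = 410.8 mol/s; ν_C = −1, so ξ = 410.8/1 = 410.8 mol/s.
Outlet amounts (n = n₀ + ν ξ):
  A: 1800 − 1(410.8) = 1389
  C: 701 − 1(410.8) = 290.2
  D: 0 + 2(410.8) = 821.6
  B: 364 (inert)

1390 mol/s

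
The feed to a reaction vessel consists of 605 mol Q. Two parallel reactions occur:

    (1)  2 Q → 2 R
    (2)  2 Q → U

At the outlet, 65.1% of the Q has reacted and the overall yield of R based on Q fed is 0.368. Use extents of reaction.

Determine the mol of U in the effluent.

Yield of R: 2ξ₁ / 605 = 0.368 → ξ₁ = 111.3 mol.
Conversion of Q: 2ξ₁ + 2ξ₂ = 0.651 × 605 = 393.9 → ξ₂ = 85.61 mol.
Outlet amounts (n = n₀ + Σ ν·ξ):
  Q: 605 − 2(111.3) − 2(85.61) = 211.1
  R: 0 + 2(111.3) = 222.6
  U: 0 + 1(85.61) = 85.61

85.6 mol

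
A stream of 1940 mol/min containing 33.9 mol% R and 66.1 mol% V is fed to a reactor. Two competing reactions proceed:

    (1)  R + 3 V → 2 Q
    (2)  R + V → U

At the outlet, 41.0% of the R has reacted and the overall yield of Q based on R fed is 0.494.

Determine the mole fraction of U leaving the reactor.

Yield of Q: 2ξ₁ / 657.7 = 0.494 → ξ₁ = 162.4 mol/min.
Conversion of R: 1ξ₁ + 1ξ₂ = 0.41 × 657.7 = 269.6 → ξ₂ = 107.2 mol/min.
Outlet amounts (n = n₀ + Σ ν·ξ):
  R: 657.7 − 1(162.4) − 1(107.2) = 388
  V: 1282 − 3(162.4) − 1(107.2) = 687.8
  Q: 0 + 2(162.4) = 324.9
  U: 0 + 1(107.2) = 107.2
Total out = 1508 mol/min; y_U = 107.2 / 1508 = 0.07109.

0.0711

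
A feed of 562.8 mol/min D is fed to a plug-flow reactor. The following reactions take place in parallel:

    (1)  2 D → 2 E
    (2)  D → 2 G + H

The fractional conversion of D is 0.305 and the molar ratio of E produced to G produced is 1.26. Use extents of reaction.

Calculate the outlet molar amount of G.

Conversion of D: D consumed = 0.305 × 562.8 = 171.7 mol/min = 2ξ₁ + 1ξ₂.
Selectivity: 2ξ₁ / (2ξ₂) = 1.26 → ξ₁ = 1.26 ξ₂.
Substitute: (2·1.26 + 1) ξ₂ = 171.7 → ξ₂ = 48.77 mol/min, ξ₁ = 61.44 mol/min.
Outlet amounts (n = n₀ + Σ ν·ξ):
  D: 562.8 − 2(61.44) − 1(48.77) = 391.1
  E: 0 + 2(61.44) = 122.9
  G: 0 + 2(48.77) = 97.53
  H: 0 + 1(48.77) = 48.77

97.5 mol/min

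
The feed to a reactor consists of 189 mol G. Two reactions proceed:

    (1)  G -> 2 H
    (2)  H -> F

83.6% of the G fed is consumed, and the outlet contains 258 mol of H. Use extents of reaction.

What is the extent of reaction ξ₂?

ξ₂ = 58 mol

Conversion of G: G consumed = 1ξ₁ = 0.836 × 189 → ξ₁ = 158 mol.
H balance: n_H = 0 + 2ξ₁ − 1ξ₂ = 258 → ξ₂ = (2·158 − 258)/1 = 58.01 mol.
Outlet amounts (n = n₀ + Σ ν·ξ):
  G: 189 − 1(158) = 31
  H: 0 + 2(158) − 1(58.01) = 258
  F: 0 + 1(58.01) = 58.01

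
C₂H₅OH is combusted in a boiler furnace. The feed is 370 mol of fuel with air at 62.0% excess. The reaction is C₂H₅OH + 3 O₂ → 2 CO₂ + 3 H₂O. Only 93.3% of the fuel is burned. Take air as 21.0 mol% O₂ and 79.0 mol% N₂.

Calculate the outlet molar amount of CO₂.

Stoichiometric O₂ = 3 × 370 = 1110 mol; O₂ fed = 1110 × 1.620 = 1798 mol.
N₂ fed = 1798 × 79/21 = 6765 mol.
Fuel reacted = 0.933 × 370 → ξ = 345.2 mol.
Outlet (n = n₀ + ν ξ):
  C₂H₅OH: 370 − 1(345.2) = 24.79
  O₂: 1798 − 3(345.2) = 762.6
  N₂: 6765 (inert)
  CO₂: 0 + 2(345.2) = 690.4
  H₂O: 0 + 3(345.2) = 1036

690 mol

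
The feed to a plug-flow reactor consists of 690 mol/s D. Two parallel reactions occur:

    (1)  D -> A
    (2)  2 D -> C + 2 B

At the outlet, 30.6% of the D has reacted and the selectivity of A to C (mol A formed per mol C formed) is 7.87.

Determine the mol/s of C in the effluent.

Conversion of D: D consumed = 0.306 × 690 = 211.1 mol/s = 1ξ₁ + 2ξ₂.
Selectivity: 1ξ₁ / (1ξ₂) = 7.87 → ξ₁ = 7.87 ξ₂.
Substitute: (1·7.87 + 2) ξ₂ = 211.1 → ξ₂ = 21.39 mol/s, ξ₁ = 168.4 mol/s.
Outlet amounts (n = n₀ + Σ ν·ξ):
  D: 690 − 1(168.4) − 2(21.39) = 478.9
  A: 0 + 1(168.4) = 168.4
  C: 0 + 1(21.39) = 21.39
  B: 0 + 2(21.39) = 42.78

21.4 mol/s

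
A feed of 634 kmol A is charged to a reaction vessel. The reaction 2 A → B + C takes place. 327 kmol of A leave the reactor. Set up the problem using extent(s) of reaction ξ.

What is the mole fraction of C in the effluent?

0.242

For A: n = n₀ − 2ξ → 327 = 634 − 2ξ, giving ξ = 153.5 kmol.
Outlet amounts (n = n₀ + ν ξ):
  A: 634 − 2(153.5) = 327
  B: 0 + 1(153.5) = 153.5
  C: 0 + 1(153.5) = 153.5
Total out = 634 kmol; y_C = 153.5 / 634 = 0.2421.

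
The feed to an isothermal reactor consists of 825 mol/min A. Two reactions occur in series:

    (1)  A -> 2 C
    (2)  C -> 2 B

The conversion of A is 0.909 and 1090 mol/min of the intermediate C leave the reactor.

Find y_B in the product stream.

Conversion of A: A consumed = 1ξ₁ = 0.909 × 825 → ξ₁ = 749.9 mol/min.
C balance: n_C = 0 + 2ξ₁ − 1ξ₂ = 1090 → ξ₂ = (2·749.9 − 1090)/1 = 409.9 mol/min.
Outlet amounts (n = n₀ + Σ ν·ξ):
  A: 825 − 1(749.9) = 75.07
  C: 0 + 2(749.9) − 1(409.9) = 1090
  B: 0 + 2(409.9) = 819.7
Total out = 1985 mol/min; y_B = 819.7 / 1985 = 0.413.

0.413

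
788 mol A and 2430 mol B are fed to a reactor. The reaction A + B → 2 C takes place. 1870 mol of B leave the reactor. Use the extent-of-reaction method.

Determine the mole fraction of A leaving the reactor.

For B: n = n₀ − 1ξ → 1870 = 2430 − 1ξ, giving ξ = 560 mol.
Outlet amounts (n = n₀ + ν ξ):
  A: 788 − 1(560) = 228
  B: 2430 − 1(560) = 1870
  C: 0 + 2(560) = 1120
Total out = 3218 mol; y_A = 228 / 3218 = 0.07085.

0.0709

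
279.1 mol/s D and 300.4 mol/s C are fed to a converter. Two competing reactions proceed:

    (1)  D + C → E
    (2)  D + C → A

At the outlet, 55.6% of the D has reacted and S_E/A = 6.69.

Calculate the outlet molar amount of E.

135 mol/s

Conversion of D: D consumed = 0.556 × 279.1 = 155.2 mol/s = 1ξ₁ + 1ξ₂.
Selectivity: 1ξ₁ / (1ξ₂) = 6.69 → ξ₁ = 6.69 ξ₂.
Substitute: (1·6.69 + 1) ξ₂ = 155.2 → ξ₂ = 20.18 mol/s, ξ₁ = 135 mol/s.
Outlet amounts (n = n₀ + Σ ν·ξ):
  D: 279.1 − 1(135) − 1(20.18) = 123.9
  C: 300.4 − 1(135) − 1(20.18) = 145.2
  E: 0 + 1(135) = 135
  A: 0 + 1(20.18) = 20.18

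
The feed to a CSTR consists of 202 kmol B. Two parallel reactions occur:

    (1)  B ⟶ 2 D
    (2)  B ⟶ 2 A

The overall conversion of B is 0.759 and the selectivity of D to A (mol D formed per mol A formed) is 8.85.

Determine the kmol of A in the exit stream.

31.1 kmol

Conversion of B: B consumed = 0.759 × 202 = 153.3 kmol = 1ξ₁ + 1ξ₂.
Selectivity: 2ξ₁ / (2ξ₂) = 8.85 → ξ₁ = 8.85 ξ₂.
Substitute: (1·8.85 + 1) ξ₂ = 153.3 → ξ₂ = 15.57 kmol, ξ₁ = 137.8 kmol.
Outlet amounts (n = n₀ + Σ ν·ξ):
  B: 202 − 1(137.8) − 1(15.57) = 48.68
  D: 0 + 2(137.8) = 275.5
  A: 0 + 2(15.57) = 31.13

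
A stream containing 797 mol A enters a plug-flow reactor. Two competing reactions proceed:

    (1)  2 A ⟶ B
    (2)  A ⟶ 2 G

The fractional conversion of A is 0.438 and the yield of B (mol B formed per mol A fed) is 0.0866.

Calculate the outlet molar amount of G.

Yield of B: 1ξ₁ / 797 = 0.0866 → ξ₁ = 69.02 mol.
Conversion of A: 2ξ₁ + 1ξ₂ = 0.438 × 797 = 349.1 → ξ₂ = 211 mol.
Outlet amounts (n = n₀ + Σ ν·ξ):
  A: 797 − 2(69.02) − 1(211) = 447.9
  B: 0 + 1(69.02) = 69.02
  G: 0 + 2(211) = 422.1

422 mol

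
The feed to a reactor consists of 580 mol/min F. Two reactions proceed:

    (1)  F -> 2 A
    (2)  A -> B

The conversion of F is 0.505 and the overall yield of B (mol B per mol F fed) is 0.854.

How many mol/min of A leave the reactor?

Conversion of F: F consumed = 1ξ₁ = 0.505 × 580 → ξ₁ = 292.9 mol/min.
Yield of B: 1ξ₂ / 580 = 0.854 → ξ₂ = 495.3 mol/min.
Outlet amounts (n = n₀ + Σ ν·ξ):
  F: 580 − 1(292.9) = 287.1
  A: 0 + 2(292.9) − 1(495.3) = 90.48
  B: 0 + 1(495.3) = 495.3

90.5 mol/min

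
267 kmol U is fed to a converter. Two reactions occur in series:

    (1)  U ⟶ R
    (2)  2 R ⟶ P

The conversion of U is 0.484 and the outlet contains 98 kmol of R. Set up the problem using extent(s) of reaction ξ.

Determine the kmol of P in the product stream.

15.6 kmol

Conversion of U: U consumed = 1ξ₁ = 0.484 × 267 → ξ₁ = 129.2 kmol.
R balance: n_R = 0 + 1ξ₁ − 2ξ₂ = 98 → ξ₂ = (1·129.2 − 98)/2 = 15.61 kmol.
Outlet amounts (n = n₀ + Σ ν·ξ):
  U: 267 − 1(129.2) = 137.8
  R: 0 + 1(129.2) − 2(15.61) = 98
  P: 0 + 1(15.61) = 15.61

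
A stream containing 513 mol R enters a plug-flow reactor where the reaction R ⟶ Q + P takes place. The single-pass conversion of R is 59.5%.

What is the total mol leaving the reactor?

R reacted = 0.595 × 513 = 305.2 mol; ν_R = −1, so ξ = 305.2/1 = 305.2 mol.
Outlet amounts (n = n₀ + ν ξ):
  R: 513 − 1(305.2) = 207.8
  Q: 0 + 1(305.2) = 305.2
  P: 0 + 1(305.2) = 305.2
Total out = 207.8 + 305.2 + 305.2 = 818.2 mol.

818 mol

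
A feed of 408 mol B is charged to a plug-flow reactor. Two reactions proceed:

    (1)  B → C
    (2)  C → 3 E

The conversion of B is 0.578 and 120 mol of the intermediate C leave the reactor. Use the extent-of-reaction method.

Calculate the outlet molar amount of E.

347 mol

Conversion of B: B consumed = 1ξ₁ = 0.578 × 408 → ξ₁ = 235.8 mol.
C balance: n_C = 0 + 1ξ₁ − 1ξ₂ = 120 → ξ₂ = (1·235.8 − 120)/1 = 115.8 mol.
Outlet amounts (n = n₀ + Σ ν·ξ):
  B: 408 − 1(235.8) = 172.2
  C: 0 + 1(235.8) − 1(115.8) = 120
  E: 0 + 3(115.8) = 347.5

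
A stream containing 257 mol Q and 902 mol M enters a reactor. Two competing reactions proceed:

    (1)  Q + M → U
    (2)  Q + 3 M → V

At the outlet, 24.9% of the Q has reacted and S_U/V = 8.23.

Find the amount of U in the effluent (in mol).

57.1 mol

Conversion of Q: Q consumed = 0.249 × 257 = 63.99 mol = 1ξ₁ + 1ξ₂.
Selectivity: 1ξ₁ / (1ξ₂) = 8.23 → ξ₁ = 8.23 ξ₂.
Substitute: (1·8.23 + 1) ξ₂ = 63.99 → ξ₂ = 6.933 mol, ξ₁ = 57.06 mol.
Outlet amounts (n = n₀ + Σ ν·ξ):
  Q: 257 − 1(57.06) − 1(6.933) = 193
  M: 902 − 1(57.06) − 3(6.933) = 824.1
  U: 0 + 1(57.06) = 57.06
  V: 0 + 1(6.933) = 6.933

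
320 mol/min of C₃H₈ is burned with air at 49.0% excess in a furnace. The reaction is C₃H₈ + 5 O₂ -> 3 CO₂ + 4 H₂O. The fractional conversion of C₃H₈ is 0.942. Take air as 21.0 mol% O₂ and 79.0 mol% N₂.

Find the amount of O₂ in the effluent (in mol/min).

Stoichiometric O₂ = 5 × 320 = 1600 mol/min; O₂ fed = 1600 × 1.490 = 2384 mol/min.
N₂ fed = 2384 × 79/21 = 8968 mol/min.
Fuel reacted = 0.942 × 320 → ξ = 301.4 mol/min.
Outlet (n = n₀ + ν ξ):
  C₃H₈: 320 − 1(301.4) = 18.56
  O₂: 2384 − 5(301.4) = 876.8
  N₂: 8968 (inert)
  CO₂: 0 + 3(301.4) = 904.3
  H₂O: 0 + 4(301.4) = 1206

877 mol/min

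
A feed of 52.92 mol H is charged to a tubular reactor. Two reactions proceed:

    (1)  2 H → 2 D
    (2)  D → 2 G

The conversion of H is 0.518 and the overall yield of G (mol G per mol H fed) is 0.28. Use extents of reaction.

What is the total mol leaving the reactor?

60.3 mol

Conversion of H: H consumed = 2ξ₁ = 0.518 × 52.92 → ξ₁ = 13.71 mol.
Yield of G: 2ξ₂ / 52.92 = 0.28 → ξ₂ = 7.409 mol.
Outlet amounts (n = n₀ + Σ ν·ξ):
  H: 52.92 − 2(13.71) = 25.51
  D: 0 + 2(13.71) − 1(7.409) = 20
  G: 0 + 2(7.409) = 14.82
Total out = 25.51 + 20 + 14.82 = 60.33 mol.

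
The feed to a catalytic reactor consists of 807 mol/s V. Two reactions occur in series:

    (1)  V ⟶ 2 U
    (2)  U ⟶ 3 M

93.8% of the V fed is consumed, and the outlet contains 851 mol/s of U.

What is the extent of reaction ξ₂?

ξ₂ = 663 mol/s

Conversion of V: V consumed = 1ξ₁ = 0.938 × 807 → ξ₁ = 757 mol/s.
U balance: n_U = 0 + 2ξ₁ − 1ξ₂ = 851 → ξ₂ = (2·757 − 851)/1 = 662.9 mol/s.
Outlet amounts (n = n₀ + Σ ν·ξ):
  V: 807 − 1(757) = 50.03
  U: 0 + 2(757) − 1(662.9) = 851
  M: 0 + 3(662.9) = 1989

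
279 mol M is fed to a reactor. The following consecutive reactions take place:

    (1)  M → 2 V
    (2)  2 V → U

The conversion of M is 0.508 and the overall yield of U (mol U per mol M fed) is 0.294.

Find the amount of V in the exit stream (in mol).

119 mol

Conversion of M: M consumed = 1ξ₁ = 0.508 × 279 → ξ₁ = 141.7 mol.
Yield of U: 1ξ₂ / 279 = 0.294 → ξ₂ = 82.03 mol.
Outlet amounts (n = n₀ + Σ ν·ξ):
  M: 279 − 1(141.7) = 137.3
  V: 0 + 2(141.7) − 2(82.03) = 119.4
  U: 0 + 1(82.03) = 82.03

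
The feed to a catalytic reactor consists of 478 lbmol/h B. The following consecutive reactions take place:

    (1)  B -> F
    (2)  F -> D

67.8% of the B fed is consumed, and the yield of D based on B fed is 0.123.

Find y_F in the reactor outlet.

0.555

Conversion of B: B consumed = 1ξ₁ = 0.678 × 478 → ξ₁ = 324.1 lbmol/h.
Yield of D: 1ξ₂ / 478 = 0.123 → ξ₂ = 58.79 lbmol/h.
Outlet amounts (n = n₀ + Σ ν·ξ):
  B: 478 − 1(324.1) = 153.9
  F: 0 + 1(324.1) − 1(58.79) = 265.3
  D: 0 + 1(58.79) = 58.79
Total out = 478 lbmol/h; y_F = 265.3 / 478 = 0.555.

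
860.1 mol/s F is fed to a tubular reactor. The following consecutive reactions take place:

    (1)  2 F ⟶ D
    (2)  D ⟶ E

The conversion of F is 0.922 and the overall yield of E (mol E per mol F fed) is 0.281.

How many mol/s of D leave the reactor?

155 mol/s

Conversion of F: F consumed = 2ξ₁ = 0.922 × 860.1 → ξ₁ = 396.5 mol/s.
Yield of E: 1ξ₂ / 860.1 = 0.281 → ξ₂ = 241.7 mol/s.
Outlet amounts (n = n₀ + Σ ν·ξ):
  F: 860.1 − 2(396.5) = 67.09
  D: 0 + 1(396.5) − 1(241.7) = 154.8
  E: 0 + 1(241.7) = 241.7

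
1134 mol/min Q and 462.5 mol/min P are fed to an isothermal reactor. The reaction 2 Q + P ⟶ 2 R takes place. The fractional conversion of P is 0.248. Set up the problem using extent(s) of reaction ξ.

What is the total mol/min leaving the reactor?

P reacted = 0.248 × 462.5 = 114.7 mol/min; ν_P = −1, so ξ = 114.7/1 = 114.7 mol/min.
Outlet amounts (n = n₀ + ν ξ):
  Q: 1134 − 2(114.7) = 904.6
  P: 462.5 − 1(114.7) = 347.8
  R: 0 + 2(114.7) = 229.4
Total out = 904.6 + 347.8 + 229.4 = 1482 mol/min.

1480 mol/min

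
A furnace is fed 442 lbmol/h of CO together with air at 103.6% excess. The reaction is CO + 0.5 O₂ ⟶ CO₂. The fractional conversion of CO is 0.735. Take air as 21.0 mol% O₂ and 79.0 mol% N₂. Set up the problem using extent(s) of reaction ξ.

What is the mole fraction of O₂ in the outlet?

0.119

Stoichiometric O₂ = 0.5 × 442 = 221 lbmol/h; O₂ fed = 221 × 2.036 = 450 lbmol/h.
N₂ fed = 450 × 79/21 = 1693 lbmol/h.
Fuel reacted = 0.735 × 442 → ξ = 324.9 lbmol/h.
Outlet (n = n₀ + ν ξ):
  CO: 442 − 1(324.9) = 117.1
  O₂: 450 − 0.5(324.9) = 287.5
  N₂: 1693 (inert)
  CO₂: 0 + 1(324.9) = 324.9
Total out = 2422 lbmol/h; y_O₂ = 287.5 / 2422 = 0.1187.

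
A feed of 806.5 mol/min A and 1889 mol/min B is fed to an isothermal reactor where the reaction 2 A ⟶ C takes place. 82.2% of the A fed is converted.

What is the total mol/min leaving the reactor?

2360 mol/min

A reacted = 0.822 × 806.5 = 662.9 mol/min; ν_A = −2, so ξ = 662.9/2 = 331.5 mol/min.
Outlet amounts (n = n₀ + ν ξ):
  A: 806.5 − 2(331.5) = 143.6
  C: 0 + 1(331.5) = 331.5
  B: 1889 (inert)
Total out = 143.6 + 331.5 + 1889 = 2364 mol/min.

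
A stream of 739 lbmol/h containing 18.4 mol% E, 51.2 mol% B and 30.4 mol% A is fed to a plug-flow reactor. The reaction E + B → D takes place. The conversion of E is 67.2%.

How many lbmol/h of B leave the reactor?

E reacted = 0.672 × 136 = 91.38 lbmol/h; ν_E = −1, so ξ = 91.38/1 = 91.38 lbmol/h.
Outlet amounts (n = n₀ + ν ξ):
  E: 136 − 1(91.38) = 44.6
  B: 378.4 − 1(91.38) = 287
  D: 0 + 1(91.38) = 91.38
  A: 224.7 (inert)

287 lbmol/h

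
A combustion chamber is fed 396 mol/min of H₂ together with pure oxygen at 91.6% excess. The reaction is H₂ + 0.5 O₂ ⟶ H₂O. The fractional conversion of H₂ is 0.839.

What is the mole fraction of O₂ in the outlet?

0.35

Stoichiometric O₂ = 0.5 × 396 = 198 mol/min; O₂ fed = 198 × 1.916 = 379.4 mol/min.
Fuel reacted = 0.839 × 396 → ξ = 332.2 mol/min.
Outlet (n = n₀ + ν ξ):
  H₂: 396 − 1(332.2) = 63.76
  O₂: 379.4 − 0.5(332.2) = 213.2
  H₂O: 0 + 1(332.2) = 332.2
Total out = 609.2 mol/min; y_O₂ = 213.2 / 609.2 = 0.35.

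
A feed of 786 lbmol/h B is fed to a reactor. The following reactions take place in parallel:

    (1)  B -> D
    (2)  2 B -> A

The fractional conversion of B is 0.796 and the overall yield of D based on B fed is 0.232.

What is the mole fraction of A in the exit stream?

Yield of D: 1ξ₁ / 786 = 0.232 → ξ₁ = 182.4 lbmol/h.
Conversion of B: 1ξ₁ + 2ξ₂ = 0.796 × 786 = 625.7 → ξ₂ = 221.7 lbmol/h.
Outlet amounts (n = n₀ + Σ ν·ξ):
  B: 786 − 1(182.4) − 2(221.7) = 160.3
  D: 0 + 1(182.4) = 182.4
  A: 0 + 1(221.7) = 221.7
Total out = 564.3 lbmol/h; y_A = 221.7 / 564.3 = 0.3928.

0.393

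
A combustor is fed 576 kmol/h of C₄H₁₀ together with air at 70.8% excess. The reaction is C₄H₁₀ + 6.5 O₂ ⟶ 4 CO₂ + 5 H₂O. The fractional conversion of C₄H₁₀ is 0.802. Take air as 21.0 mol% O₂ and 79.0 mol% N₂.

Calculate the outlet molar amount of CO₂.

Stoichiometric O₂ = 6.5 × 576 = 3744 kmol/h; O₂ fed = 3744 × 1.708 = 6395 kmol/h.
N₂ fed = 6395 × 79/21 = 24060 kmol/h.
Fuel reacted = 0.802 × 576 → ξ = 462 kmol/h.
Outlet (n = n₀ + ν ξ):
  C₄H₁₀: 576 − 1(462) = 114
  O₂: 6395 − 6.5(462) = 3392
  N₂: 24060 (inert)
  CO₂: 0 + 4(462) = 1848
  H₂O: 0 + 5(462) = 2310

1850 kmol/h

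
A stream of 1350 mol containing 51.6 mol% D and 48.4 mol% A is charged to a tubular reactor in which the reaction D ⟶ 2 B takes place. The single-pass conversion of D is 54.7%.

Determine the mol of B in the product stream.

D reacted = 0.547 × 696.6 = 381 mol; ν_D = −1, so ξ = 381/1 = 381 mol.
Outlet amounts (n = n₀ + ν ξ):
  D: 696.6 − 1(381) = 315.6
  B: 0 + 2(381) = 762.1
  A: 653.4 (inert)

762 mol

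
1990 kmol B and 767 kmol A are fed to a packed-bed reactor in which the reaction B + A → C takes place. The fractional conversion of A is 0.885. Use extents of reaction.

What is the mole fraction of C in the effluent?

A reacted = 0.885 × 767 = 678.8 kmol; ν_A = −1, so ξ = 678.8/1 = 678.8 kmol.
Outlet amounts (n = n₀ + ν ξ):
  B: 1990 − 1(678.8) = 1311
  A: 767 − 1(678.8) = 88.21
  C: 0 + 1(678.8) = 678.8
Total out = 2078 kmol; y_C = 678.8 / 2078 = 0.3266.

0.327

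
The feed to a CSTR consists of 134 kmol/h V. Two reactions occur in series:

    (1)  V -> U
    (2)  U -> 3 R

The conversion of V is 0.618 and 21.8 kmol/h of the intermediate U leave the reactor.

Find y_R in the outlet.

0.715

Conversion of V: V consumed = 1ξ₁ = 0.618 × 134 → ξ₁ = 82.81 kmol/h.
U balance: n_U = 0 + 1ξ₁ − 1ξ₂ = 21.8 → ξ₂ = (1·82.81 − 21.8)/1 = 61.01 kmol/h.
Outlet amounts (n = n₀ + Σ ν·ξ):
  V: 134 − 1(82.81) = 51.19
  U: 0 + 1(82.81) − 1(61.01) = 21.8
  R: 0 + 3(61.01) = 183
Total out = 256 kmol/h; y_R = 183 / 256 = 0.7149.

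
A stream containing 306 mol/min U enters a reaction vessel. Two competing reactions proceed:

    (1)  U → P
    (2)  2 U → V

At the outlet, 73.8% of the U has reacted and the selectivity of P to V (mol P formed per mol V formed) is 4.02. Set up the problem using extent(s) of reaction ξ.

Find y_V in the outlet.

Conversion of U: U consumed = 0.738 × 306 = 225.8 mol/min = 1ξ₁ + 2ξ₂.
Selectivity: 1ξ₁ / (1ξ₂) = 4.02 → ξ₁ = 4.02 ξ₂.
Substitute: (1·4.02 + 2) ξ₂ = 225.8 → ξ₂ = 37.51 mol/min, ξ₁ = 150.8 mol/min.
Outlet amounts (n = n₀ + Σ ν·ξ):
  U: 306 − 1(150.8) − 2(37.51) = 80.17
  P: 0 + 1(150.8) = 150.8
  V: 0 + 1(37.51) = 37.51
Total out = 268.5 mol/min; y_V = 37.51 / 268.5 = 0.1397.

0.14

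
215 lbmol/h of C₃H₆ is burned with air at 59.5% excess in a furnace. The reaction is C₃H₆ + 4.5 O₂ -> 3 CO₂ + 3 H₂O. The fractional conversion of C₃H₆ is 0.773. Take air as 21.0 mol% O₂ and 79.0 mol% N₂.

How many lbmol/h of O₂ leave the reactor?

Stoichiometric O₂ = 4.5 × 215 = 967.5 lbmol/h; O₂ fed = 967.5 × 1.595 = 1543 lbmol/h.
N₂ fed = 1543 × 79/21 = 5805 lbmol/h.
Fuel reacted = 0.773 × 215 → ξ = 166.2 lbmol/h.
Outlet (n = n₀ + ν ξ):
  C₃H₆: 215 − 1(166.2) = 48.81
  O₂: 1543 − 4.5(166.2) = 795.3
  N₂: 5805 (inert)
  CO₂: 0 + 3(166.2) = 498.6
  H₂O: 0 + 3(166.2) = 498.6

795 lbmol/h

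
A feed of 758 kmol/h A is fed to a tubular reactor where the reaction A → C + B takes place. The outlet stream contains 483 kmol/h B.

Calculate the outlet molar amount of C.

483 kmol/h

For B: n = n₀ + 1ξ → 483 = 0 + 1ξ, giving ξ = 483 kmol/h.
Outlet amounts (n = n₀ + ν ξ):
  A: 758 − 1(483) = 275
  C: 0 + 1(483) = 483
  B: 0 + 1(483) = 483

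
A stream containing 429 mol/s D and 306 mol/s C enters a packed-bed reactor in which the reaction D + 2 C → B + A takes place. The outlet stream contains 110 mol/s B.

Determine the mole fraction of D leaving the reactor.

0.51

For B: n = n₀ + 1ξ → 110 = 0 + 1ξ, giving ξ = 110 mol/s.
Outlet amounts (n = n₀ + ν ξ):
  D: 429 − 1(110) = 319
  C: 306 − 2(110) = 86
  B: 0 + 1(110) = 110
  A: 0 + 1(110) = 110
Total out = 625 mol/s; y_D = 319 / 625 = 0.5104.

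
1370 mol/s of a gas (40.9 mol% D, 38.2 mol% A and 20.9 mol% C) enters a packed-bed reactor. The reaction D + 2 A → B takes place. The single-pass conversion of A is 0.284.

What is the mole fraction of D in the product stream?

A reacted = 0.284 × 523.3 = 148.6 mol/s; ν_A = −2, so ξ = 148.6/2 = 74.31 mol/s.
Outlet amounts (n = n₀ + ν ξ):
  D: 560.3 − 1(74.31) = 486
  A: 523.3 − 2(74.31) = 374.7
  B: 0 + 1(74.31) = 74.31
  C: 286.3 (inert)
Total out = 1221 mol/s; y_D = 486 / 1221 = 0.3979.

0.398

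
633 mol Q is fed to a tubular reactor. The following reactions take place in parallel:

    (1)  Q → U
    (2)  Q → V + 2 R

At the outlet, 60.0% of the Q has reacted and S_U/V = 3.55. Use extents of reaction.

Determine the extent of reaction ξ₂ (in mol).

Conversion of Q: Q consumed = 0.6 × 633 = 379.8 mol = 1ξ₁ + 1ξ₂.
Selectivity: 1ξ₁ / (1ξ₂) = 3.55 → ξ₁ = 3.55 ξ₂.
Substitute: (1·3.55 + 1) ξ₂ = 379.8 → ξ₂ = 83.47 mol, ξ₁ = 296.3 mol.
Outlet amounts (n = n₀ + Σ ν·ξ):
  Q: 633 − 1(296.3) − 1(83.47) = 253.2
  U: 0 + 1(296.3) = 296.3
  V: 0 + 1(83.47) = 83.47
  R: 0 + 2(83.47) = 166.9

ξ₂ = 83.5 mol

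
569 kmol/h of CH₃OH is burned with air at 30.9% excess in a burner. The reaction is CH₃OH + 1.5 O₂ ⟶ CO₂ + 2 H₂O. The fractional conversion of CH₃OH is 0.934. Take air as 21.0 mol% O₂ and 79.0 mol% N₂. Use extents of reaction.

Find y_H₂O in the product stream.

Stoichiometric O₂ = 1.5 × 569 = 853.5 kmol/h; O₂ fed = 853.5 × 1.309 = 1117 kmol/h.
N₂ fed = 1117 × 79/21 = 4203 kmol/h.
Fuel reacted = 0.934 × 569 → ξ = 531.4 kmol/h.
Outlet (n = n₀ + ν ξ):
  CH₃OH: 569 − 1(531.4) = 37.55
  O₂: 1117 − 1.5(531.4) = 320.1
  N₂: 4203 (inert)
  CO₂: 0 + 1(531.4) = 531.4
  H₂O: 0 + 2(531.4) = 1063
Total out = 6155 kmol/h; y_H₂O = 1063 / 6155 = 0.1727.

0.173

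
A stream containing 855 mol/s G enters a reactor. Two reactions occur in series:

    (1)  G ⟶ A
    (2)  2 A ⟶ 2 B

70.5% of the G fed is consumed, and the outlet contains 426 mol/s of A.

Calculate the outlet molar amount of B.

177 mol/s

Conversion of G: G consumed = 1ξ₁ = 0.705 × 855 → ξ₁ = 602.8 mol/s.
A balance: n_A = 0 + 1ξ₁ − 2ξ₂ = 426 → ξ₂ = (1·602.8 − 426)/2 = 88.39 mol/s.
Outlet amounts (n = n₀ + Σ ν·ξ):
  G: 855 − 1(602.8) = 252.2
  A: 0 + 1(602.8) − 2(88.39) = 426
  B: 0 + 2(88.39) = 176.8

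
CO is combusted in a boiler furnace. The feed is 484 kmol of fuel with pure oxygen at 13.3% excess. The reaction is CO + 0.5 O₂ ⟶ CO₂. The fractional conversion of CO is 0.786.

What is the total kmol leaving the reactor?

568 kmol

Stoichiometric O₂ = 0.5 × 484 = 242 kmol; O₂ fed = 242 × 1.133 = 274.2 kmol.
Fuel reacted = 0.786 × 484 → ξ = 380.4 kmol.
Outlet (n = n₀ + ν ξ):
  CO: 484 − 1(380.4) = 103.6
  O₂: 274.2 − 0.5(380.4) = 83.97
  CO₂: 0 + 1(380.4) = 380.4
Total out = 103.6 + 83.97 + 380.4 = 568 kmol.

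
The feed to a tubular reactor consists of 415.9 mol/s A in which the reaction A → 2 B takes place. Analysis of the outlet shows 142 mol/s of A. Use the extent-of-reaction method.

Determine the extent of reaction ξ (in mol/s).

For A: n = n₀ − 1ξ → 142 = 415.9 − 1ξ, giving ξ = 273.9 mol/s.
Outlet amounts (n = n₀ + ν ξ):
  A: 415.9 − 1(273.9) = 142
  B: 0 + 2(273.9) = 547.8

ξ = 274 mol/s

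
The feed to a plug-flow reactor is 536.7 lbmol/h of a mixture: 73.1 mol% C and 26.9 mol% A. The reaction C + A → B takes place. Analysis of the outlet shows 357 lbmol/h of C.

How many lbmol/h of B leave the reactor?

For C: n = n₀ − 1ξ → 357 = 392.3 − 1ξ, giving ξ = 35.33 lbmol/h.
Outlet amounts (n = n₀ + ν ξ):
  C: 392.3 − 1(35.33) = 357
  A: 144.4 − 1(35.33) = 109
  B: 0 + 1(35.33) = 35.33

35.3 lbmol/h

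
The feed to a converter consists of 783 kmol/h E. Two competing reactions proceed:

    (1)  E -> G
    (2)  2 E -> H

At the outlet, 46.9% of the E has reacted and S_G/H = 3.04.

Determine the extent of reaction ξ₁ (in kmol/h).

ξ₁ = 222 kmol/h

Conversion of E: E consumed = 0.469 × 783 = 367.2 kmol/h = 1ξ₁ + 2ξ₂.
Selectivity: 1ξ₁ / (1ξ₂) = 3.04 → ξ₁ = 3.04 ξ₂.
Substitute: (1·3.04 + 2) ξ₂ = 367.2 → ξ₂ = 72.86 kmol/h, ξ₁ = 221.5 kmol/h.
Outlet amounts (n = n₀ + Σ ν·ξ):
  E: 783 − 1(221.5) − 2(72.86) = 415.8
  G: 0 + 1(221.5) = 221.5
  H: 0 + 1(72.86) = 72.86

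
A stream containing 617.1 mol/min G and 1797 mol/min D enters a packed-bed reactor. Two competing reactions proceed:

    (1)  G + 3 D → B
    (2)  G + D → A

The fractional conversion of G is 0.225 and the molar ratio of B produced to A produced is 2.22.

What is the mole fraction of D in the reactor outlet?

0.704

Conversion of G: G consumed = 0.225 × 617.1 = 138.8 mol/min = 1ξ₁ + 1ξ₂.
Selectivity: 1ξ₁ / (1ξ₂) = 2.22 → ξ₁ = 2.22 ξ₂.
Substitute: (1·2.22 + 1) ξ₂ = 138.8 → ξ₂ = 43.12 mol/min, ξ₁ = 95.73 mol/min.
Outlet amounts (n = n₀ + Σ ν·ξ):
  G: 617.1 − 1(95.73) − 1(43.12) = 478.3
  D: 1797 − 3(95.73) − 1(43.12) = 1467
  B: 0 + 1(95.73) = 95.73
  A: 0 + 1(43.12) = 43.12
Total out = 2084 mol/min; y_D = 1467 / 2084 = 0.7039.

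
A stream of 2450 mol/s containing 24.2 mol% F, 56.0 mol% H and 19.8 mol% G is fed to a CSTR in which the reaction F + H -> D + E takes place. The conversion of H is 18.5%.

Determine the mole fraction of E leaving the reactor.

H reacted = 0.185 × 1372 = 253.8 mol/s; ν_H = −1, so ξ = 253.8/1 = 253.8 mol/s.
Outlet amounts (n = n₀ + ν ξ):
  F: 592.9 − 1(253.8) = 339.1
  H: 1372 − 1(253.8) = 1118
  D: 0 + 1(253.8) = 253.8
  E: 0 + 1(253.8) = 253.8
  G: 485.1 (inert)
Total out = 2450 mol/s; y_E = 253.8 / 2450 = 0.1036.

0.104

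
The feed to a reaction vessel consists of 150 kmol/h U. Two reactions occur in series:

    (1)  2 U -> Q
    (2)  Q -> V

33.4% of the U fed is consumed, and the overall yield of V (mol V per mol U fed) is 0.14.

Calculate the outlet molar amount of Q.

4.05 kmol/h

Conversion of U: U consumed = 2ξ₁ = 0.334 × 150 → ξ₁ = 25.05 kmol/h.
Yield of V: 1ξ₂ / 150 = 0.14 → ξ₂ = 21 kmol/h.
Outlet amounts (n = n₀ + Σ ν·ξ):
  U: 150 − 2(25.05) = 99.9
  Q: 0 + 1(25.05) − 1(21) = 4.05
  V: 0 + 1(21) = 21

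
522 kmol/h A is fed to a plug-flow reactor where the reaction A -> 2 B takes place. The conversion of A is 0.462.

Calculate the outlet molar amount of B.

482 kmol/h

A reacted = 0.462 × 522 = 241.2 kmol/h; ν_A = −1, so ξ = 241.2/1 = 241.2 kmol/h.
Outlet amounts (n = n₀ + ν ξ):
  A: 522 − 1(241.2) = 280.8
  B: 0 + 2(241.2) = 482.3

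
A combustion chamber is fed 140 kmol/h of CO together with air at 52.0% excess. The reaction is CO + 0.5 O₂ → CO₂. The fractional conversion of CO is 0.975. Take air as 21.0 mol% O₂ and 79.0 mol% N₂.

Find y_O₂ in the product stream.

Stoichiometric O₂ = 0.5 × 140 = 70 kmol/h; O₂ fed = 70 × 1.520 = 106.4 kmol/h.
N₂ fed = 106.4 × 79/21 = 400.3 kmol/h.
Fuel reacted = 0.975 × 140 → ξ = 136.5 kmol/h.
Outlet (n = n₀ + ν ξ):
  CO: 140 − 1(136.5) = 3.5
  O₂: 106.4 − 0.5(136.5) = 38.15
  N₂: 400.3 (inert)
  CO₂: 0 + 1(136.5) = 136.5
Total out = 578.4 kmol/h; y_O₂ = 38.15 / 578.4 = 0.06596.

0.066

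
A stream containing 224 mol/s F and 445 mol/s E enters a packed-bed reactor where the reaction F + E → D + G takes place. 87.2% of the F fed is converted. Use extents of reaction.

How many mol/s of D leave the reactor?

F reacted = 0.872 × 224 = 195.3 mol/s; ν_F = −1, so ξ = 195.3/1 = 195.3 mol/s.
Outlet amounts (n = n₀ + ν ξ):
  F: 224 − 1(195.3) = 28.67
  E: 445 − 1(195.3) = 249.7
  D: 0 + 1(195.3) = 195.3
  G: 0 + 1(195.3) = 195.3

195 mol/s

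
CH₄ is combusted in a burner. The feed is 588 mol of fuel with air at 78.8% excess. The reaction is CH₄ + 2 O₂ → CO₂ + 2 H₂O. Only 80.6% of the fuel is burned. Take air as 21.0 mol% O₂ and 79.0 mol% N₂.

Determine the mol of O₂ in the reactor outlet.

Stoichiometric O₂ = 2 × 588 = 1176 mol; O₂ fed = 1176 × 1.788 = 2103 mol.
N₂ fed = 2103 × 79/21 = 7910 mol.
Fuel reacted = 0.806 × 588 → ξ = 473.9 mol.
Outlet (n = n₀ + ν ξ):
  CH₄: 588 − 1(473.9) = 114.1
  O₂: 2103 − 2(473.9) = 1155
  N₂: 7910 (inert)
  CO₂: 0 + 1(473.9) = 473.9
  H₂O: 0 + 2(473.9) = 947.9

1150 mol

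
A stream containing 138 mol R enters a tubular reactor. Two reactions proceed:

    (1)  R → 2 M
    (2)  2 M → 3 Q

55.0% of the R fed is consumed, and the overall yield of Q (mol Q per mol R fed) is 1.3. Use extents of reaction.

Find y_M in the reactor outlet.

0.118

Conversion of R: R consumed = 1ξ₁ = 0.55 × 138 → ξ₁ = 75.9 mol.
Yield of Q: 3ξ₂ / 138 = 1.3 → ξ₂ = 59.8 mol.
Outlet amounts (n = n₀ + Σ ν·ξ):
  R: 138 − 1(75.9) = 62.1
  M: 0 + 2(75.9) − 2(59.8) = 32.2
  Q: 0 + 3(59.8) = 179.4
Total out = 273.7 mol; y_M = 32.2 / 273.7 = 0.1176.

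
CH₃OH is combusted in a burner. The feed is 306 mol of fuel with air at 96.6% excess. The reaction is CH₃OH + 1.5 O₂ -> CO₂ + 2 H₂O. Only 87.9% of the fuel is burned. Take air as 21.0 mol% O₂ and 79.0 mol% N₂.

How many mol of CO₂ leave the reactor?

269 mol

Stoichiometric O₂ = 1.5 × 306 = 459 mol; O₂ fed = 459 × 1.966 = 902.4 mol.
N₂ fed = 902.4 × 79/21 = 3395 mol.
Fuel reacted = 0.879 × 306 → ξ = 269 mol.
Outlet (n = n₀ + ν ξ):
  CH₃OH: 306 − 1(269) = 37.03
  O₂: 902.4 − 1.5(269) = 498.9
  N₂: 3395 (inert)
  CO₂: 0 + 1(269) = 269
  H₂O: 0 + 2(269) = 537.9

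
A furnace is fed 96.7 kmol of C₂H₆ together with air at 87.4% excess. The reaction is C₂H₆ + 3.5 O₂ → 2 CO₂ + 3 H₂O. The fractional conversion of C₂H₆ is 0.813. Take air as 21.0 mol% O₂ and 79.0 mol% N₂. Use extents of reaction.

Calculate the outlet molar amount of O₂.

359 kmol

Stoichiometric O₂ = 3.5 × 96.7 = 338.4 kmol; O₂ fed = 338.4 × 1.874 = 634.3 kmol.
N₂ fed = 634.3 × 79/21 = 2386 kmol.
Fuel reacted = 0.813 × 96.7 → ξ = 78.62 kmol.
Outlet (n = n₀ + ν ξ):
  C₂H₆: 96.7 − 1(78.62) = 18.08
  O₂: 634.3 − 3.5(78.62) = 359.1
  N₂: 2386 (inert)
  CO₂: 0 + 2(78.62) = 157.2
  H₂O: 0 + 3(78.62) = 235.9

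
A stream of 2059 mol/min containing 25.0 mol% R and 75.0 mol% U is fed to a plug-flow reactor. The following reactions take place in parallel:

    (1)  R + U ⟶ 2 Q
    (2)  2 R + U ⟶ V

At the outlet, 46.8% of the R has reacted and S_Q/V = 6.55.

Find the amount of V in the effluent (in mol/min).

Conversion of R: R consumed = 0.468 × 514.8 = 240.9 mol/min = 1ξ₁ + 2ξ₂.
Selectivity: 2ξ₁ / (1ξ₂) = 6.55 → ξ₁ = 3.275 ξ₂.
Substitute: (1·3.275 + 2) ξ₂ = 240.9 → ξ₂ = 45.67 mol/min, ξ₁ = 149.6 mol/min.
Outlet amounts (n = n₀ + Σ ν·ξ):
  R: 514.8 − 1(149.6) − 2(45.67) = 273.8
  U: 1544 − 1(149.6) − 1(45.67) = 1349
  Q: 0 + 2(149.6) = 299.1
  V: 0 + 1(45.67) = 45.67

45.7 mol/min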